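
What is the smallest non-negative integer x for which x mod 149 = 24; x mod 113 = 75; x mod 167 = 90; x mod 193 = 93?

501101626

From x ≡ 24 (mod 149) write x = 24 + 149t. Substituting into x ≡ 75 (mod 113) gives 149t ≡ 51 (mod 113), and since 36⁻¹ ≡ 22 (mod 113), t ≡ 105. Hence x ≡ 24 + 149·105 = 15669 (mod 16837).
From x ≡ 15669 (mod 16837) write x = 15669 + 16837t. Substituting into x ≡ 90 (mod 167) gives 16837t ≡ 119 (mod 167), and since 137⁻¹ ≡ 128 (mod 167), t ≡ 35. Hence x ≡ 15669 + 16837·35 = 604964 (mod 2811779).
From x ≡ 604964 (mod 2811779) write x = 604964 + 2811779t. Substituting into x ≡ 93 (mod 193) gives 2811779t ≡ 184 (mod 193), and since 155⁻¹ ≡ 66 (mod 193), t ≡ 178. Hence x ≡ 604964 + 2811779·178 = 501101626 (mod 542673347).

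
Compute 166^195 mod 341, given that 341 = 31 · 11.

309

Mod 31: 166 ≡ 11; by Fermat, exponent reduces to 195 mod 30 = 15; 11^15 ≡ 30 (mod 31).
Mod 11: 166 ≡ 1; by Fermat, exponent reduces to 195 mod 10 = 5; 1^5 ≡ 1 (mod 11).
Combine by CRT: x ≡ 30 (mod 31), x ≡ 1 (mod 11) ⇒ x ≡ 309 (mod 341).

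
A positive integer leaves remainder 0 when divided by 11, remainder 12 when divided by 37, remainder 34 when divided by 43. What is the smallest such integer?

The moduli are pairwise coprime; N = 11·37·43 = 17501.
N/11 = 1591; 1591 ≡ 7 (mod 11); 7·8 ≡ 1, so inverse 8.
N/37 = 473; 473 ≡ 29 (mod 37); 29·23 ≡ 1, so inverse 23.
N/43 = 407; 407 ≡ 20 (mod 43); 20·28 ≡ 1, so inverse 28.
x ≡ 0·1591·8 + 12·473·23 + 34·407·28 = 518012.
518012 mod 17501 = 10483.

10483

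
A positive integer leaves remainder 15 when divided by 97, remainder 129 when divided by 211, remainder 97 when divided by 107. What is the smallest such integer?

From x ≡ 15 (mod 97) write x = 15 + 97t. Substituting into x ≡ 129 (mod 211) gives 97t ≡ 114 (mod 211), and since 97⁻¹ ≡ 124 (mod 211), t ≡ 210. Hence x ≡ 15 + 97·210 = 20385 (mod 20467).
From x ≡ 20385 (mod 20467) write x = 20385 + 20467t. Substituting into x ≡ 97 (mod 107) gives 20467t ≡ 42 (mod 107), and since 30⁻¹ ≡ 25 (mod 107), t ≡ 87. Hence x ≡ 20385 + 20467·87 = 1801014 (mod 2189969).

1801014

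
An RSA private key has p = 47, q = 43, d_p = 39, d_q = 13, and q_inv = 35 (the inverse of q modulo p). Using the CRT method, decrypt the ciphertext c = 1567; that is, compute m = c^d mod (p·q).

1482

m₁ = c^(d_p) mod p: c ≡ 16 (mod 47), and 16^39 mod 47 = 25.
m₂ = c^(d_q) mod q: c ≡ 19 (mod 43), and 19^13 mod 43 = 20.
h = q_inv·(m₁ − m₂) mod p = 35·(25 − 20) mod 47 = 34.
m = m₂ + h·q = 20 + 34·43 = 1482.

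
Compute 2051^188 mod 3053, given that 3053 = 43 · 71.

Mod 43: 2051 ≡ 30; by Fermat, exponent reduces to 188 mod 42 = 20; 30^20 ≡ 10 (mod 43).
Mod 71: 2051 ≡ 63; by Fermat, exponent reduces to 188 mod 70 = 48; 63^48 ≡ 16 (mod 71).
Combine by CRT: x ≡ 10 (mod 43), x ≡ 16 (mod 71) ⇒ x ≡ 655 (mod 3053).

655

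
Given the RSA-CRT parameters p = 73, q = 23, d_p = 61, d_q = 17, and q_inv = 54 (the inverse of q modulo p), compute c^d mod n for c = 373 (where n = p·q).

1395

m₁ = c^(d_p) mod p: c ≡ 8 (mod 73), and 8^61 mod 73 = 8.
m₂ = c^(d_q) mod q: c ≡ 5 (mod 23), and 5^17 mod 23 = 15.
h = q_inv·(m₁ − m₂) mod p = 54·(8 − 15) mod 73 = 60.
m = m₂ + h·q = 15 + 60·23 = 1395.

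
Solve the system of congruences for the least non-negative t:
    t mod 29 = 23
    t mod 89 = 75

From t ≡ 23 (mod 29) write t = 23 + 29s. Substituting into t ≡ 75 (mod 89) gives 29s ≡ 52 (mod 89), and since 29⁻¹ ≡ 43 (mod 89), s ≡ 11. Hence t ≡ 23 + 29·11 = 342 (mod 2581).

342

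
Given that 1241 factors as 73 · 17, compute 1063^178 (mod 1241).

Mod 73: 1063 ≡ 41; by Fermat, exponent reduces to 178 mod 72 = 34; 41^34 ≡ 37 (mod 73).
Mod 17: 1063 ≡ 9; by Fermat, exponent reduces to 178 mod 16 = 2; 9^2 ≡ 13 (mod 17).
Combine by CRT: x ≡ 37 (mod 73), x ≡ 13 (mod 17) ⇒ x ≡ 183 (mod 1241).

183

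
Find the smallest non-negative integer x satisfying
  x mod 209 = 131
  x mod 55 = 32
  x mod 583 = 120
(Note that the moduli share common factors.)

8282

Combine the congruences pairwise.
gcd(209, 55) = 11 and 11 | (32 − 131), so the pair is consistent; merging gives x ≡ 967 (mod 1045), where 1045 = lcm(209, 55).
gcd(1045, 583) = 11 and 11 | (120 − 967), so the pair is consistent; merging gives x ≡ 8282 (mod 55385), where 55385 = lcm(1045, 583).
The solution is unique modulo lcm(209, 55, 583) = 55385.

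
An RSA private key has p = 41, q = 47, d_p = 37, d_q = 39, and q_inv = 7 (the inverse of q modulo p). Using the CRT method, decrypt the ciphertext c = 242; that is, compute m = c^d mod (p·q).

303

m₁ = c^(d_p) mod p: c ≡ 37 (mod 41), and 37^37 mod 41 = 16.
m₂ = c^(d_q) mod q: c ≡ 7 (mod 47), and 7^39 mod 47 = 21.
h = q_inv·(m₁ − m₂) mod p = 7·(16 − 21) mod 41 = 6.
m = m₂ + h·q = 21 + 6·47 = 303.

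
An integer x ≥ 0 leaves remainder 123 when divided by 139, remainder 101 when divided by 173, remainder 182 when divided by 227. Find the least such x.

2768447

The moduli are pairwise coprime; N = 139·173·227 = 5458669.
N/139 = 39271; 39271 ≡ 73 (mod 139); 73·40 ≡ 1, so inverse 40.
N/173 = 31553; 31553 ≡ 67 (mod 173); 67·31 ≡ 1, so inverse 31.
N/227 = 24047; 24047 ≡ 212 (mod 227); 212·121 ≡ 1, so inverse 121.
x ≡ 123·39271·40 + 101·31553·31 + 182·24047·121 = 821568797.
821568797 mod 5458669 = 2768447.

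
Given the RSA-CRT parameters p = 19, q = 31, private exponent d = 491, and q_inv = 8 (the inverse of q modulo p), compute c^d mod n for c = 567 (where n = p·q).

d_p = d mod (p−1) = 491 mod 18 = 5; d_q = d mod (q−1) = 11.
m₁ = c^(d_p) mod p: c ≡ 16 (mod 19), and 16^5 mod 19 = 4.
m₂ = c^(d_q) mod q: c ≡ 9 (mod 31), and 9^11 mod 31 = 14.
h = q_inv·(m₁ − m₂) mod p = 8·(4 − 14) mod 19 = 15.
m = m₂ + h·q = 14 + 15·31 = 479.

479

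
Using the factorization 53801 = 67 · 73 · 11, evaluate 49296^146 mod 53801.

Mod 67: 49296 ≡ 51; by Fermat, exponent reduces to 146 mod 66 = 14; 51^14 ≡ 60 (mod 67).
Mod 73: 49296 ≡ 21; by Fermat, exponent reduces to 146 mod 72 = 2; 21^2 ≡ 3 (mod 73).
Mod 11: 49296 ≡ 5; by Fermat, exponent reduces to 146 mod 10 = 6; 5^6 ≡ 5 (mod 11).
Combine by CRT: x ≡ 60 (mod 67), x ≡ 3 (mod 73), x ≡ 5 (mod 11) ⇒ x ≡ 32488 (mod 53801).

32488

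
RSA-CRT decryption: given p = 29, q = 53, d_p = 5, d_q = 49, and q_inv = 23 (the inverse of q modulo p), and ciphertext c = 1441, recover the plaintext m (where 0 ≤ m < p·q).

227

m₁ = c^(d_p) mod p: c ≡ 20 (mod 29), and 20^5 mod 29 = 24.
m₂ = c^(d_q) mod q: c ≡ 10 (mod 53), and 10^49 mod 53 = 15.
h = q_inv·(m₁ − m₂) mod p = 23·(24 − 15) mod 29 = 4.
m = m₂ + h·q = 15 + 4·53 = 227.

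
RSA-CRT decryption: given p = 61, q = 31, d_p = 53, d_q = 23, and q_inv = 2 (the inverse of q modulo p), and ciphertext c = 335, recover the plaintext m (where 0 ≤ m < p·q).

1214

m₁ = c^(d_p) mod p: c ≡ 30 (mod 61), and 30^53 mod 61 = 55.
m₂ = c^(d_q) mod q: c ≡ 25 (mod 31), and 25^23 mod 31 = 5.
h = q_inv·(m₁ − m₂) mod p = 2·(55 − 5) mod 61 = 39.
m = m₂ + h·q = 5 + 39·31 = 1214.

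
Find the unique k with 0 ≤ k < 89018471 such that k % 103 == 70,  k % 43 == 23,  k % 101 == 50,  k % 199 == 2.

60856590

From k ≡ 70 (mod 103) write k = 70 + 103t. Substituting into k ≡ 23 (mod 43) gives 103t ≡ 39 (mod 43), and since 17⁻¹ ≡ 38 (mod 43), t ≡ 20. Hence k ≡ 70 + 103·20 = 2130 (mod 4429).
From k ≡ 2130 (mod 4429) write k = 2130 + 4429t. Substituting into k ≡ 50 (mod 101) gives 4429t ≡ 41 (mod 101), and since 86⁻¹ ≡ 74 (mod 101), t ≡ 4. Hence k ≡ 2130 + 4429·4 = 19846 (mod 447329).
From k ≡ 19846 (mod 447329) write k = 19846 + 447329t. Substituting into k ≡ 2 (mod 199) gives 447329t ≡ 56 (mod 199), and since 176⁻¹ ≡ 173 (mod 199), t ≡ 136. Hence k ≡ 19846 + 447329·136 = 60856590 (mod 89018471).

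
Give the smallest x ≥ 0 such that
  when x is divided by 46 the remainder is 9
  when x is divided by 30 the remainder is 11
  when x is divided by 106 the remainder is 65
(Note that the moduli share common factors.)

11831

gcd(46, 30) = 2 and 2 | (11 − 9), so the pair is consistent; merging gives x ≡ 101 (mod 690), where 690 = lcm(46, 30).
gcd(690, 106) = 2 and 2 | (65 − 101), so the pair is consistent; merging gives x ≡ 11831 (mod 36570), where 36570 = lcm(690, 106).
The solution is unique modulo lcm(46, 30, 106) = 36570.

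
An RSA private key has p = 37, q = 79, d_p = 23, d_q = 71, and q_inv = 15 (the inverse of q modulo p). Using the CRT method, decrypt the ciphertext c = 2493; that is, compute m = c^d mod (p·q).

230

m₁ = c^(d_p) mod p: c ≡ 14 (mod 37), and 14^23 mod 37 = 8.
m₂ = c^(d_q) mod q: c ≡ 44 (mod 79), and 44^71 mod 79 = 72.
h = q_inv·(m₁ − m₂) mod p = 15·(8 − 72) mod 37 = 2.
m = m₂ + h·q = 72 + 2·79 = 230.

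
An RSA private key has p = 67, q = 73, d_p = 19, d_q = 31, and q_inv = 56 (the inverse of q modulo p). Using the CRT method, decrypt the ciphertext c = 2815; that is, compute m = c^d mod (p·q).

m₁ = c^(d_p) mod p: c ≡ 1 (mod 67), and 1^19 mod 67 = 1.
m₂ = c^(d_q) mod q: c ≡ 41 (mod 73), and 41^31 mod 73 = 69.
h = q_inv·(m₁ − m₂) mod p = 56·(1 − 69) mod 67 = 11.
m = m₂ + h·q = 69 + 11·73 = 872.

872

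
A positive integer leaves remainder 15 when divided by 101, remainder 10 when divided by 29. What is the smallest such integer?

From N ≡ 15 (mod 101) write N = 15 + 101t. Substituting into N ≡ 10 (mod 29) gives 101t ≡ 24 (mod 29), and since 14⁻¹ ≡ 27 (mod 29), t ≡ 10. Hence N ≡ 15 + 101·10 = 1025 (mod 2929).

1025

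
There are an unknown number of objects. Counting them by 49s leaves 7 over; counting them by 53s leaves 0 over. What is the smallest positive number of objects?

742

From N ≡ 7 (mod 49) write N = 7 + 49t. Substituting into N ≡ 0 (mod 53) gives 49t ≡ 46 (mod 53), and since 49⁻¹ ≡ 13 (mod 53), t ≡ 15. Hence N ≡ 7 + 49·15 = 742 (mod 2597).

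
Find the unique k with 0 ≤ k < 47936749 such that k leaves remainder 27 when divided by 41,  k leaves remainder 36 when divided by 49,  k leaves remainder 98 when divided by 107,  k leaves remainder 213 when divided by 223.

From k ≡ 27 (mod 41) write k = 27 + 41t. Substituting into k ≡ 36 (mod 49) gives 41t ≡ 9 (mod 49), and since 41⁻¹ ≡ 6 (mod 49), t ≡ 5. Hence k ≡ 27 + 41·5 = 232 (mod 2009).
From k ≡ 232 (mod 2009) write k = 232 + 2009t. Substituting into k ≡ 98 (mod 107) gives 2009t ≡ 80 (mod 107), and since 83⁻¹ ≡ 49 (mod 107), t ≡ 68. Hence k ≡ 232 + 2009·68 = 136844 (mod 214963).
From k ≡ 136844 (mod 214963) write k = 136844 + 214963t. Substituting into k ≡ 213 (mod 223) gives 214963t ≡ 68 (mod 223), and since 214⁻¹ ≡ 99 (mod 223), t ≡ 42. Hence k ≡ 136844 + 214963·42 = 9165290 (mod 47936749).

9165290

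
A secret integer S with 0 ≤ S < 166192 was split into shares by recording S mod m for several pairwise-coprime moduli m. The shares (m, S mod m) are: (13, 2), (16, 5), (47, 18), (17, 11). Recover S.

From S ≡ 2 (mod 13) write S = 2 + 13t. Substituting into S ≡ 5 (mod 16) gives 13t ≡ 3 (mod 16), and since 13⁻¹ ≡ 5 (mod 16), t ≡ 15. Hence S ≡ 2 + 13·15 = 197 (mod 208).
From S ≡ 197 (mod 208) write S = 197 + 208t. Substituting into S ≡ 18 (mod 47) gives 208t ≡ 9 (mod 47), and since 20⁻¹ ≡ 40 (mod 47), t ≡ 31. Hence S ≡ 197 + 208·31 = 6645 (mod 9776).
From S ≡ 6645 (mod 9776) write S = 6645 + 9776t. Substituting into S ≡ 11 (mod 17) gives 9776t ≡ 13 (mod 17), and since 1⁻¹ ≡ 1 (mod 17), t ≡ 13. Hence S ≡ 6645 + 9776·13 = 133733 (mod 166192).

133733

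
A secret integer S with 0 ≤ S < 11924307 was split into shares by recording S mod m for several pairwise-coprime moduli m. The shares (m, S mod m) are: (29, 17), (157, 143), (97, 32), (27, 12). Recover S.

3579429

The moduli are pairwise coprime; N = 29·157·97·27 = 11924307.
N/29 = 411183; 411183 ≡ 21 (mod 29); 21·18 ≡ 1, so inverse 18.
N/157 = 75951; 75951 ≡ 120 (mod 157); 120·140 ≡ 1, so inverse 140.
N/97 = 122931; 122931 ≡ 32 (mod 97); 32·94 ≡ 1, so inverse 94.
N/27 = 441641; 441641 ≡ 2 (mod 27); 2·14 ≡ 1, so inverse 14.
S ≡ 17·411183·18 + 143·75951·140 + 32·122931·94 + 12·441641·14 = 2090333154.
2090333154 mod 11924307 = 3579429.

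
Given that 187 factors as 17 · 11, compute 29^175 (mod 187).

10

Mod 17: 29 ≡ 12; by Fermat, exponent reduces to 175 mod 16 = 15; 12^15 ≡ 10 (mod 17).
Mod 11: 29 ≡ 7; by Fermat, exponent reduces to 175 mod 10 = 5; 7^5 ≡ 10 (mod 11).
Combine by CRT: x ≡ 10 (mod 17), x ≡ 10 (mod 11) ⇒ x ≡ 10 (mod 187).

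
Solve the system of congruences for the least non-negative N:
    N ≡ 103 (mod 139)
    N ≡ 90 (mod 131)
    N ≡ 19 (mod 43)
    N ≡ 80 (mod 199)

From N ≡ 103 (mod 139) write N = 103 + 139t. Substituting into N ≡ 90 (mod 131) gives 139t ≡ 118 (mod 131), and since 8⁻¹ ≡ 82 (mod 131), t ≡ 113. Hence N ≡ 103 + 139·113 = 15810 (mod 18209).
From N ≡ 15810 (mod 18209) write N = 15810 + 18209t. Substituting into N ≡ 19 (mod 43) gives 18209t ≡ 33 (mod 43), and since 20⁻¹ ≡ 28 (mod 43), t ≡ 21. Hence N ≡ 15810 + 18209·21 = 398199 (mod 782987).
From N ≡ 398199 (mod 782987) write N = 398199 + 782987t. Substituting into N ≡ 80 (mod 199) gives 782987t ≡ 80 (mod 199), and since 121⁻¹ ≡ 125 (mod 199), t ≡ 50. Hence N ≡ 398199 + 782987·50 = 39547549 (mod 155814413).

39547549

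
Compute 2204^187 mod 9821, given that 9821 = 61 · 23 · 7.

643

Mod 61: 2204 ≡ 8; by Fermat, exponent reduces to 187 mod 60 = 7; 8^7 ≡ 33 (mod 61).
Mod 23: 2204 ≡ 19; by Fermat, exponent reduces to 187 mod 22 = 11; 19^11 ≡ 22 (mod 23).
Mod 7: 2204 ≡ 6; by Fermat, exponent reduces to 187 mod 6 = 1; 6^1 ≡ 6 (mod 7).
Combine by CRT: x ≡ 33 (mod 61), x ≡ 22 (mod 23), x ≡ 6 (mod 7) ⇒ x ≡ 643 (mod 9821).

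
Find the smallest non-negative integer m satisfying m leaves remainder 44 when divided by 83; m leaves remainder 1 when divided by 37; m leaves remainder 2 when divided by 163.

From m ≡ 44 (mod 83) write m = 44 + 83t. Substituting into m ≡ 1 (mod 37) gives 83t ≡ 31 (mod 37), and since 9⁻¹ ≡ 33 (mod 37), t ≡ 24. Hence m ≡ 44 + 83·24 = 2036 (mod 3071).
From m ≡ 2036 (mod 3071) write m = 2036 + 3071t. Substituting into m ≡ 2 (mod 163) gives 3071t ≡ 85 (mod 163), and since 137⁻¹ ≡ 94 (mod 163), t ≡ 3. Hence m ≡ 2036 + 3071·3 = 11249 (mod 500573).

11249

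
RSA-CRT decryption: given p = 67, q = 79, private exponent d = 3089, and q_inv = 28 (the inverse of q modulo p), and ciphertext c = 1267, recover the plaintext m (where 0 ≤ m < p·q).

d_p = d mod (p−1) = 3089 mod 66 = 53; d_q = d mod (q−1) = 47.
m₁ = c^(d_p) mod p: c ≡ 61 (mod 67), and 61^53 mod 67 = 12.
m₂ = c^(d_q) mod q: c ≡ 3 (mod 79), and 3^47 mod 79 = 75.
h = q_inv·(m₁ − m₂) mod p = 28·(12 − 75) mod 67 = 45.
m = m₂ + h·q = 75 + 45·79 = 3630.

3630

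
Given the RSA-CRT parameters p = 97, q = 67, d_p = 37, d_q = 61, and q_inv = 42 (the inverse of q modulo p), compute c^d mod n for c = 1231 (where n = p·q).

4417

m₁ = c^(d_p) mod p: c ≡ 67 (mod 97), and 67^37 mod 97 = 52.
m₂ = c^(d_q) mod q: c ≡ 25 (mod 67), and 25^61 mod 67 = 62.
h = q_inv·(m₁ − m₂) mod p = 42·(52 − 62) mod 97 = 65.
m = m₂ + h·q = 62 + 65·67 = 4417.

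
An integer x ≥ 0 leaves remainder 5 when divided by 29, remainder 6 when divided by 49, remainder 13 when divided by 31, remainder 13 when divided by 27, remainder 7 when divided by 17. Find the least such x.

15245131

From x ≡ 5 (mod 29) write x = 5 + 29t. Substituting into x ≡ 6 (mod 49) gives 29t ≡ 1 (mod 49), and since 29⁻¹ ≡ 22 (mod 49), t ≡ 22. Hence x ≡ 5 + 29·22 = 643 (mod 1421).
From x ≡ 643 (mod 1421) write x = 643 + 1421t. Substituting into x ≡ 13 (mod 31) gives 1421t ≡ 21 (mod 31), and since 26⁻¹ ≡ 6 (mod 31), t ≡ 2. Hence x ≡ 643 + 1421·2 = 3485 (mod 44051).
From x ≡ 3485 (mod 44051) write x = 3485 + 44051t. Substituting into x ≡ 13 (mod 27) gives 44051t ≡ 11 (mod 27), and since 14⁻¹ ≡ 2 (mod 27), t ≡ 22. Hence x ≡ 3485 + 44051·22 = 972607 (mod 1189377).
From x ≡ 972607 (mod 1189377) write x = 972607 + 1189377t. Substituting into x ≡ 7 (mod 17) gives 1189377t ≡ 4 (mod 17), and since 6⁻¹ ≡ 3 (mod 17), t ≡ 12. Hence x ≡ 972607 + 1189377·12 = 15245131 (mod 20219409).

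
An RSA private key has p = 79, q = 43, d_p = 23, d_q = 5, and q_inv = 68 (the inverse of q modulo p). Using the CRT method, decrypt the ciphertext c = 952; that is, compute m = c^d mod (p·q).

m₁ = c^(d_p) mod p: c ≡ 4 (mod 79), and 4^23 mod 79 = 49.
m₂ = c^(d_q) mod q: c ≡ 6 (mod 43), and 6^5 mod 43 = 36.
h = q_inv·(m₁ − m₂) mod p = 68·(49 − 36) mod 79 = 15.
m = m₂ + h·q = 36 + 15·43 = 681.

681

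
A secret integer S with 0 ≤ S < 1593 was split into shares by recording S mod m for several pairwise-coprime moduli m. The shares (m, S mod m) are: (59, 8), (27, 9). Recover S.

657

From S ≡ 8 (mod 59) write S = 8 + 59t. Substituting into S ≡ 9 (mod 27) gives 59t ≡ 1 (mod 27), and since 5⁻¹ ≡ 11 (mod 27), t ≡ 11. Hence S ≡ 8 + 59·11 = 657 (mod 1593).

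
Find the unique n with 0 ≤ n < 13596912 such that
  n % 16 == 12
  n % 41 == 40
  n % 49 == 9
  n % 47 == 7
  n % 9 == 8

6770780

From n ≡ 12 (mod 16) write n = 12 + 16t. Substituting into n ≡ 40 (mod 41) gives 16t ≡ 28 (mod 41), and since 16⁻¹ ≡ 18 (mod 41), t ≡ 12. Hence n ≡ 12 + 16·12 = 204 (mod 656).
From n ≡ 204 (mod 656) write n = 204 + 656t. Substituting into n ≡ 9 (mod 49) gives 656t ≡ 1 (mod 49), and since 19⁻¹ ≡ 31 (mod 49), t ≡ 31. Hence n ≡ 204 + 656·31 = 20540 (mod 32144).
From n ≡ 20540 (mod 32144) write n = 20540 + 32144t. Substituting into n ≡ 7 (mod 47) gives 32144t ≡ 6 (mod 47), and since 43⁻¹ ≡ 35 (mod 47), t ≡ 22. Hence n ≡ 20540 + 32144·22 = 727708 (mod 1510768).
From n ≡ 727708 (mod 1510768) write n = 727708 + 1510768t. Substituting into n ≡ 8 (mod 9) gives 1510768t ≡ 4 (mod 9), and since 1⁻¹ ≡ 1 (mod 9), t ≡ 4. Hence n ≡ 727708 + 1510768·4 = 6770780 (mod 13596912).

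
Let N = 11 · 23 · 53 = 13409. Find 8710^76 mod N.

Mod 11: 8710 ≡ 9; by Fermat, exponent reduces to 76 mod 10 = 6; 9^6 ≡ 9 (mod 11).
Mod 23: 8710 ≡ 16; by Fermat, exponent reduces to 76 mod 22 = 10; 16^10 ≡ 13 (mod 23).
Mod 53: 8710 ≡ 18; by Fermat, exponent reduces to 76 mod 52 = 24; 18^24 ≡ 44 (mod 53).
Combine by CRT: x ≡ 9 (mod 11), x ≡ 13 (mod 23), x ≡ 44 (mod 53) ⇒ x ≡ 680 (mod 13409).

680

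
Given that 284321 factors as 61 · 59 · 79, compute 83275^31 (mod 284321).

42507

Mod 61: 83275 ≡ 10; 10^31 ≡ 51 (mod 61).
Mod 59: 83275 ≡ 26; 26^31 ≡ 27 (mod 59).
Mod 79: 83275 ≡ 9; 9^31 ≡ 5 (mod 79).
Combine by CRT: x ≡ 51 (mod 61), x ≡ 27 (mod 59), x ≡ 5 (mod 79) ⇒ x ≡ 42507 (mod 284321).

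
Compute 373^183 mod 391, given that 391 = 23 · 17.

Mod 23: 373 ≡ 5; by Fermat, exponent reduces to 183 mod 22 = 7; 5^7 ≡ 17 (mod 23).
Mod 17: 373 ≡ 16; by Fermat, exponent reduces to 183 mod 16 = 7; 16^7 ≡ 16 (mod 17).
Combine by CRT: x ≡ 17 (mod 23), x ≡ 16 (mod 17) ⇒ x ≡ 339 (mod 391).

339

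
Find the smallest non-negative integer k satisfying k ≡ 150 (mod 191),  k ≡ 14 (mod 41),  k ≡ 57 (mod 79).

164219

From k ≡ 150 (mod 191) write k = 150 + 191t. Substituting into k ≡ 14 (mod 41) gives 191t ≡ 28 (mod 41), and since 27⁻¹ ≡ 38 (mod 41), t ≡ 39. Hence k ≡ 150 + 191·39 = 7599 (mod 7831).
From k ≡ 7599 (mod 7831) write k = 7599 + 7831t. Substituting into k ≡ 57 (mod 79) gives 7831t ≡ 42 (mod 79), and since 10⁻¹ ≡ 8 (mod 79), t ≡ 20. Hence k ≡ 7599 + 7831·20 = 164219 (mod 618649).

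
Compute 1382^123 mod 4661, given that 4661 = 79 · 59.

848

Mod 79: 1382 ≡ 39; by Fermat, exponent reduces to 123 mod 78 = 45; 39^45 ≡ 58 (mod 79).
Mod 59: 1382 ≡ 25; by Fermat, exponent reduces to 123 mod 58 = 7; 25^7 ≡ 22 (mod 59).
Combine by CRT: x ≡ 58 (mod 79), x ≡ 22 (mod 59) ⇒ x ≡ 848 (mod 4661).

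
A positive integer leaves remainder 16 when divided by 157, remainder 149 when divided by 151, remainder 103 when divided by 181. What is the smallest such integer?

The moduli are pairwise coprime; M = 157·151·181 = 4290967.
M/157 = 27331; 27331 ≡ 13 (mod 157); 13·145 ≡ 1, so inverse 145.
M/151 = 28417; 28417 ≡ 29 (mod 151); 29·125 ≡ 1, so inverse 125.
M/181 = 23707; 23707 ≡ 177 (mod 181); 177·45 ≡ 1, so inverse 45.
n ≡ 16·27331·145 + 149·28417·125 + 103·23707·45 = 702556490.
702556490 mod 4290967 = 3128869.

3128869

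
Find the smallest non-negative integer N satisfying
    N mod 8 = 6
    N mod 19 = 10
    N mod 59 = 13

The moduli are pairwise coprime; M = 8·19·59 = 8968.
M/8 = 1121; 1121 ≡ 1 (mod 8), inverse 1.
M/19 = 472; 472 ≡ 16 (mod 19); 16·6 ≡ 1, so inverse 6.
M/59 = 152; 152 ≡ 34 (mod 59); 34·33 ≡ 1, so inverse 33.
N ≡ 6·1121·1 + 10·472·6 + 13·152·33 = 100254.
100254 mod 8968 = 1606.

1606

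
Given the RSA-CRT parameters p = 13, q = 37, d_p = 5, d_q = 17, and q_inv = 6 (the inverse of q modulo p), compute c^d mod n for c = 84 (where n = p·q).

m₁ = c^(d_p) mod p: c ≡ 6 (mod 13), and 6^5 mod 13 = 2.
m₂ = c^(d_q) mod q: c ≡ 10 (mod 37), and 10^17 mod 37 = 26.
h = q_inv·(m₁ − m₂) mod p = 6·(2 − 26) mod 13 = 12.
m = m₂ + h·q = 26 + 12·37 = 470.

470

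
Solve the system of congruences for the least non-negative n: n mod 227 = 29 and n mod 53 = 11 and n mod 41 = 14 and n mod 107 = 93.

14032715

Combine the congruences pairwise.
From n ≡ 29 (mod 227) write n = 29 + 227t. Substituting into n ≡ 11 (mod 53) gives 227t ≡ 35 (mod 53), and since 15⁻¹ ≡ 46 (mod 53), t ≡ 20. Hence n ≡ 29 + 227·20 = 4569 (mod 12031).
From n ≡ 4569 (mod 12031) write n = 4569 + 12031t. Substituting into n ≡ 14 (mod 41) gives 12031t ≡ 37 (mod 41), and since 18⁻¹ ≡ 16 (mod 41), t ≡ 18. Hence n ≡ 4569 + 12031·18 = 221127 (mod 493271).
From n ≡ 221127 (mod 493271) write n = 221127 + 493271t. Substituting into n ≡ 93 (mod 107) gives 493271t ≡ 28 (mod 107), and since 1⁻¹ ≡ 1 (mod 107), t ≡ 28. Hence n ≡ 221127 + 493271·28 = 14032715 (mod 52779997).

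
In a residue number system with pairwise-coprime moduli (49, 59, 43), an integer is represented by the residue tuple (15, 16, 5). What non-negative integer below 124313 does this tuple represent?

106688

The moduli are pairwise coprime; N = 49·59·43 = 124313.
N/49 = 2537; 2537 ≡ 38 (mod 49); 38·40 ≡ 1, so inverse 40.
N/59 = 2107; 2107 ≡ 42 (mod 59); 42·52 ≡ 1, so inverse 52.
N/43 = 2891; 2891 ≡ 10 (mod 43); 10·13 ≡ 1, so inverse 13.
x ≡ 15·2537·40 + 16·2107·52 + 5·2891·13 = 3463139.
3463139 mod 124313 = 106688.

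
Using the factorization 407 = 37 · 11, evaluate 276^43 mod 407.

89

Mod 37: 276 ≡ 17; by Fermat, exponent reduces to 43 mod 36 = 7; 17^7 ≡ 15 (mod 37).
Mod 11: 276 ≡ 1; by Fermat, exponent reduces to 43 mod 10 = 3; 1^3 ≡ 1 (mod 11).
Combine by CRT: x ≡ 15 (mod 37), x ≡ 1 (mod 11) ⇒ x ≡ 89 (mod 407).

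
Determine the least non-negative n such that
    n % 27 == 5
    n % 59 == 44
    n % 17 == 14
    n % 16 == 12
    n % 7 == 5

1821020

The moduli are pairwise coprime; M = 27·59·17·16·7 = 3033072.
M/27 = 112336; 112336 ≡ 16 (mod 27); 16·22 ≡ 1, so inverse 22.
M/59 = 51408; 51408 ≡ 19 (mod 59); 19·28 ≡ 1, so inverse 28.
M/17 = 178416; 178416 ≡ 1 (mod 17), inverse 1.
M/16 = 189567; 189567 ≡ 15 (mod 16); 15·15 ≡ 1, so inverse 15.
M/7 = 433296; 433296 ≡ 3 (mod 7); 3·5 ≡ 1, so inverse 5.
n ≡ 5·112336·22 + 44·51408·28 + 14·178416·1 + 12·189567·15 + 5·433296·5 = 123143900.
123143900 mod 3033072 = 1821020.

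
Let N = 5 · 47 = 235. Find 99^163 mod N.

Mod 5: 99 ≡ 4; by Fermat, exponent reduces to 163 mod 4 = 3; 4^3 ≡ 4 (mod 5).
Mod 47: 99 ≡ 5; by Fermat, exponent reduces to 163 mod 46 = 25; 5^25 ≡ 22 (mod 47).
Combine by CRT: x ≡ 4 (mod 5), x ≡ 22 (mod 47) ⇒ x ≡ 69 (mod 235).

69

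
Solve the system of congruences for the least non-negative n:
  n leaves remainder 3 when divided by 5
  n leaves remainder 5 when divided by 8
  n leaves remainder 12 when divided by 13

Combine the congruences pairwise.
From n ≡ 3 (mod 5) write n = 3 + 5t. Substituting into n ≡ 5 (mod 8) gives 5t ≡ 2 (mod 8), and since 5⁻¹ ≡ 5 (mod 8), t ≡ 2. Hence n ≡ 3 + 5·2 = 13 (mod 40).
From n ≡ 13 (mod 40) write n = 13 + 40t. Substituting into n ≡ 12 (mod 13) gives 40t ≡ 12 (mod 13), and since 1⁻¹ ≡ 1 (mod 13), t ≡ 12. Hence n ≡ 13 + 40·12 = 493 (mod 520).

493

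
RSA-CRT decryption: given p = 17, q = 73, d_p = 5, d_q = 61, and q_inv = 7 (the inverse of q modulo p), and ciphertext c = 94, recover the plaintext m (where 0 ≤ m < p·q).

1147

m₁ = c^(d_p) mod p: c ≡ 9 (mod 17), and 9^5 mod 17 = 8.
m₂ = c^(d_q) mod q: c ≡ 21 (mod 73), and 21^61 mod 73 = 52.
h = q_inv·(m₁ − m₂) mod p = 7·(8 − 52) mod 17 = 15.
m = m₂ + h·q = 52 + 15·73 = 1147.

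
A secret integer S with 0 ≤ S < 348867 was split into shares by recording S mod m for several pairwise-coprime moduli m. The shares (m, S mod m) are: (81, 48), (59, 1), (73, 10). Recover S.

The moduli are pairwise coprime; N = 81·59·73 = 348867.
N/81 = 4307; 4307 ≡ 14 (mod 81); 14·29 ≡ 1, so inverse 29.
N/59 = 5913; 5913 ≡ 13 (mod 59); 13·50 ≡ 1, so inverse 50.
N/73 = 4779; 4779 ≡ 34 (mod 73); 34·58 ≡ 1, so inverse 58.
S ≡ 48·4307·29 + 1·5913·50 + 10·4779·58 = 9062814.
9062814 mod 348867 = 341139.

341139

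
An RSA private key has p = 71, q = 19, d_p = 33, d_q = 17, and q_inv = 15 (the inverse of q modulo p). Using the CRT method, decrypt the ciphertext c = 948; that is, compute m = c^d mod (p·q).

218

m₁ = c^(d_p) mod p: c ≡ 25 (mod 71), and 25^33 mod 71 = 5.
m₂ = c^(d_q) mod q: c ≡ 17 (mod 19), and 17^17 mod 19 = 9.
h = q_inv·(m₁ − m₂) mod p = 15·(5 − 9) mod 71 = 11.
m = m₂ + h·q = 9 + 11·19 = 218.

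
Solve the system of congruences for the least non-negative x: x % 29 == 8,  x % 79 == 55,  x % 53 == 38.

The moduli are pairwise coprime; N = 29·79·53 = 121423.
N/29 = 4187; 4187 ≡ 11 (mod 29); 11·8 ≡ 1, so inverse 8.
N/79 = 1537; 1537 ≡ 36 (mod 79); 36·11 ≡ 1, so inverse 11.
N/53 = 2291; 2291 ≡ 12 (mod 53); 12·31 ≡ 1, so inverse 31.
x ≡ 8·4187·8 + 55·1537·11 + 38·2291·31 = 3896651.
3896651 mod 121423 = 11115.

11115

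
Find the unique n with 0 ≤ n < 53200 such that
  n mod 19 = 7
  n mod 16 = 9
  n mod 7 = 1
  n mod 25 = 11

41161

The moduli are pairwise coprime; M = 19·16·7·25 = 53200.
M/19 = 2800; 2800 ≡ 7 (mod 19); 7·11 ≡ 1, so inverse 11.
M/16 = 3325; 3325 ≡ 13 (mod 16); 13·5 ≡ 1, so inverse 5.
M/7 = 7600; 7600 ≡ 5 (mod 7); 5·3 ≡ 1, so inverse 3.
M/25 = 2128; 2128 ≡ 3 (mod 25); 3·17 ≡ 1, so inverse 17.
n ≡ 7·2800·11 + 9·3325·5 + 1·7600·3 + 11·2128·17 = 785961.
785961 mod 53200 = 41161.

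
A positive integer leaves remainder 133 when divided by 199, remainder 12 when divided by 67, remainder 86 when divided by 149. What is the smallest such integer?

From k ≡ 133 (mod 199) write k = 133 + 199t. Substituting into k ≡ 12 (mod 67) gives 199t ≡ 13 (mod 67), and since 65⁻¹ ≡ 33 (mod 67), t ≡ 27. Hence k ≡ 133 + 199·27 = 5506 (mod 13333).
From k ≡ 5506 (mod 13333) write k = 5506 + 13333t. Substituting into k ≡ 86 (mod 149) gives 13333t ≡ 93 (mod 149), and since 72⁻¹ ≡ 89 (mod 149), t ≡ 82. Hence k ≡ 5506 + 13333·82 = 1098812 (mod 1986617).

1098812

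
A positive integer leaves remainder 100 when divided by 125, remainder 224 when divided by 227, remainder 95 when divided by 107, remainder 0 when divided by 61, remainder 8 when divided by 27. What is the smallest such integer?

The moduli are pairwise coprime; N = 125·227·107·61·27 = 5000497875.
N/125 = 40003983; 40003983 ≡ 108 (mod 125); 108·22 ≡ 1, so inverse 22.
N/227 = 22028625; 22028625 ≡ 91 (mod 227); 91·5 ≡ 1, so inverse 5.
N/107 = 46733625; 46733625 ≡ 91 (mod 107); 91·20 ≡ 1, so inverse 20.
N/61 = 81975375; 81975375 ≡ 37 (mod 61); 37·33 ≡ 1, so inverse 33.
N/27 = 185203625; 185203625 ≡ 14 (mod 27); 14·2 ≡ 1, so inverse 2.
a ≡ 100·40003983·22 + 224·22028625·5 + 95·46733625·20 + 0·81975375·33 + 8·185203625·2 = 204437968100.
204437968100 mod 5000497875 = 4418053100.

4418053100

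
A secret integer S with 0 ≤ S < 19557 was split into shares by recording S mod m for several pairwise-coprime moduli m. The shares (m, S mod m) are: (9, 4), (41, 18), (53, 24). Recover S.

1084

The moduli are pairwise coprime; N = 9·41·53 = 19557.
N/9 = 2173; 2173 ≡ 4 (mod 9); 4·7 ≡ 1, so inverse 7.
N/41 = 477; 477 ≡ 26 (mod 41); 26·30 ≡ 1, so inverse 30.
N/53 = 369; 369 ≡ 51 (mod 53); 51·26 ≡ 1, so inverse 26.
S ≡ 4·2173·7 + 18·477·30 + 24·369·26 = 548680.
548680 mod 19557 = 1084.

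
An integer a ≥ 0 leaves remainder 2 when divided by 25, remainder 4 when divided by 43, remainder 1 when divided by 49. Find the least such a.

30577

From a ≡ 2 (mod 25) write a = 2 + 25t. Substituting into a ≡ 4 (mod 43) gives 25t ≡ 2 (mod 43), and since 25⁻¹ ≡ 31 (mod 43), t ≡ 19. Hence a ≡ 2 + 25·19 = 477 (mod 1075).
From a ≡ 477 (mod 1075) write a = 477 + 1075t. Substituting into a ≡ 1 (mod 49) gives 1075t ≡ 14 (mod 49), and since 46⁻¹ ≡ 16 (mod 49), t ≡ 28. Hence a ≡ 477 + 1075·28 = 30577 (mod 52675).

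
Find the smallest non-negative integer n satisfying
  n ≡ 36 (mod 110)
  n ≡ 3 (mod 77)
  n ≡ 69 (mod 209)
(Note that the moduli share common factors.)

gcd(110, 77) = 11 and 11 | (3 − 36), so the pair is consistent; merging gives n ≡ 696 (mod 770), where 770 = lcm(110, 77).
gcd(770, 209) = 11 and 11 | (69 − 696), so the pair is consistent; merging gives n ≡ 696 (mod 14630), where 14630 = lcm(770, 209).
The solution is unique modulo lcm(110, 77, 209) = 14630.

696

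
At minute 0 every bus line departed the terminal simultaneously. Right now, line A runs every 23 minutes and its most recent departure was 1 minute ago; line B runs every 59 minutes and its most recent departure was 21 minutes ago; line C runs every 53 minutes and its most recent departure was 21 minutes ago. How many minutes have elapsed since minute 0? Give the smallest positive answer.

62561

The moduli are pairwise coprime; N = 23·59·53 = 71921.
N/23 = 3127; 3127 ≡ 22 (mod 23); 22·22 ≡ 1, so inverse 22.
N/59 = 1219; 1219 ≡ 39 (mod 59); 39·56 ≡ 1, so inverse 56.
N/53 = 1357; 1357 ≡ 32 (mod 53); 32·5 ≡ 1, so inverse 5.
t ≡ 1·3127·22 + 21·1219·56 + 21·1357·5 = 1644823.
1644823 mod 71921 = 62561.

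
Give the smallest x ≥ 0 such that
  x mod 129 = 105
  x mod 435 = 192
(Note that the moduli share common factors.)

7587

gcd(129, 435) = 3 and 3 | (192 − 105), so the pair is consistent; merging gives x ≡ 7587 (mod 18705), where 18705 = lcm(129, 435).
The solution is unique modulo lcm(129, 435) = 18705.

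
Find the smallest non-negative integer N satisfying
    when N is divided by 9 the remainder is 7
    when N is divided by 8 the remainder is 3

Combine the congruences pairwise.
From N ≡ 7 (mod 9) write N = 7 + 9t. Substituting into N ≡ 3 (mod 8) gives 9t ≡ 4 (mod 8), and since 1⁻¹ ≡ 1 (mod 8), t ≡ 4. Hence N ≡ 7 + 9·4 = 43 (mod 72).

43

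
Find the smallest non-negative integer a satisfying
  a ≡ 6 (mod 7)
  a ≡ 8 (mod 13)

From a ≡ 6 (mod 7) write a = 6 + 7t. Substituting into a ≡ 8 (mod 13) gives 7t ≡ 2 (mod 13), and since 7⁻¹ ≡ 2 (mod 13), t ≡ 4. Hence a ≡ 6 + 7·4 = 34 (mod 91).

34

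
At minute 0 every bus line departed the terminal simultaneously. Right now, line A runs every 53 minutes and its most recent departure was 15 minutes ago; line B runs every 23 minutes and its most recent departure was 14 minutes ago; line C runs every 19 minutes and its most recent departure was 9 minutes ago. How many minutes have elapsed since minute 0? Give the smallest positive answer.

Combine the congruences pairwise.
From t ≡ 15 (mod 53) write t = 15 + 53s. Substituting into t ≡ 14 (mod 23) gives 53s ≡ 22 (mod 23), and since 7⁻¹ ≡ 10 (mod 23), s ≡ 13. Hence t ≡ 15 + 53·13 = 704 (mod 1219).
From t ≡ 704 (mod 1219) write t = 704 + 1219s. Substituting into t ≡ 9 (mod 19) gives 1219s ≡ 8 (mod 19), and since 3⁻¹ ≡ 13 (mod 19), s ≡ 9. Hence t ≡ 704 + 1219·9 = 11675 (mod 23161).

11675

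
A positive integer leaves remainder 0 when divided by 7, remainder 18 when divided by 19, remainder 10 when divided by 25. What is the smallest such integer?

The moduli are pairwise coprime; N = 7·19·25 = 3325.
N/7 = 475; 475 ≡ 6 (mod 7); 6·6 ≡ 1, so inverse 6.
N/19 = 175; 175 ≡ 4 (mod 19); 4·5 ≡ 1, so inverse 5.
N/25 = 133; 133 ≡ 8 (mod 25); 8·22 ≡ 1, so inverse 22.
x ≡ 0·475·6 + 18·175·5 + 10·133·22 = 45010.
45010 mod 3325 = 1785.

1785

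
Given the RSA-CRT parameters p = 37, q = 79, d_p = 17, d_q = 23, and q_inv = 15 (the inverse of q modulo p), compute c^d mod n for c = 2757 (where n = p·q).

738

m₁ = c^(d_p) mod p: c ≡ 19 (mod 37), and 19^17 mod 37 = 35.
m₂ = c^(d_q) mod q: c ≡ 71 (mod 79), and 71^23 mod 79 = 27.
h = q_inv·(m₁ − m₂) mod p = 15·(35 − 27) mod 37 = 9.
m = m₂ + h·q = 27 + 9·79 = 738.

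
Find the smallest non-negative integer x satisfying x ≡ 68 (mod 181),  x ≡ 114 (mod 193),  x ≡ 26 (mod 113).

3766316

From x ≡ 68 (mod 181) write x = 68 + 181t. Substituting into x ≡ 114 (mod 193) gives 181t ≡ 46 (mod 193), and since 181⁻¹ ≡ 16 (mod 193), t ≡ 157. Hence x ≡ 68 + 181·157 = 28485 (mod 34933).
From x ≡ 28485 (mod 34933) write x = 28485 + 34933t. Substituting into x ≡ 26 (mod 113) gives 34933t ≡ 17 (mod 113), and since 16⁻¹ ≡ 106 (mod 113), t ≡ 107. Hence x ≡ 28485 + 34933·107 = 3766316 (mod 3947429).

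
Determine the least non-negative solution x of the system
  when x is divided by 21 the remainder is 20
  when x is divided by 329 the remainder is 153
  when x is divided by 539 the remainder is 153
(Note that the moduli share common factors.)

50819

gcd(21, 329) = 7 and 7 | (153 − 20), so the pair is consistent; merging gives x ≡ 482 (mod 987), where 987 = lcm(21, 329).
gcd(987, 539) = 7 and 7 | (153 − 482), so the pair is consistent; merging gives x ≡ 50819 (mod 75999), where 75999 = lcm(987, 539).
The solution is unique modulo lcm(21, 329, 539) = 75999.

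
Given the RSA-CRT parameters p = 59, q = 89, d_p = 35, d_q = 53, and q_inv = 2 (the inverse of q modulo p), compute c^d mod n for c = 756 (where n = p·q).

263

m₁ = c^(d_p) mod p: c ≡ 48 (mod 59), and 48^35 mod 59 = 27.
m₂ = c^(d_q) mod q: c ≡ 44 (mod 89), and 44^53 mod 89 = 85.
h = q_inv·(m₁ − m₂) mod p = 2·(27 − 85) mod 59 = 2.
m = m₂ + h·q = 85 + 2·89 = 263.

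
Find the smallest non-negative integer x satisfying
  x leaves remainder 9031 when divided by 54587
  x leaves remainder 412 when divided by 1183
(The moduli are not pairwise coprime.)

281966

gcd(54587, 1183) = 169 and 169 | (412 − 9031), so the pair is consistent; merging gives x ≡ 281966 (mod 382109), where 382109 = lcm(54587, 1183).
The solution is unique modulo lcm(54587, 1183) = 382109.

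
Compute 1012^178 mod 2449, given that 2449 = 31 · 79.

1405

Mod 31: 1012 ≡ 20; by Fermat, exponent reduces to 178 mod 30 = 28; 20^28 ≡ 10 (mod 31).
Mod 79: 1012 ≡ 64; by Fermat, exponent reduces to 178 mod 78 = 22; 64^22 ≡ 62 (mod 79).
Combine by CRT: x ≡ 10 (mod 31), x ≡ 62 (mod 79) ⇒ x ≡ 1405 (mod 2449).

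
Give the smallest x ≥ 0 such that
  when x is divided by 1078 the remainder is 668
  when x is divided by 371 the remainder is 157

4980

gcd(1078, 371) = 7 and 7 | (157 − 668), so the pair is consistent; merging gives x ≡ 4980 (mod 57134), where 57134 = lcm(1078, 371).
The solution is unique modulo lcm(1078, 371) = 57134.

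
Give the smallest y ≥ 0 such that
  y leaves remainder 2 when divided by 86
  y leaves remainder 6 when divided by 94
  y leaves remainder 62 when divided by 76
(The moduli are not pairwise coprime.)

62610

gcd(86, 94) = 2 and 2 | (6 − 2), so the pair is consistent; merging gives y ≡ 1980 (mod 4042), where 4042 = lcm(86, 94).
gcd(4042, 76) = 2 and 2 | (62 − 1980), so the pair is consistent; merging gives y ≡ 62610 (mod 153596), where 153596 = lcm(4042, 76).
The solution is unique modulo lcm(86, 94, 76) = 153596.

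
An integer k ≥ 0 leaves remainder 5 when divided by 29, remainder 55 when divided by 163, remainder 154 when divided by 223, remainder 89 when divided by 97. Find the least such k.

From k ≡ 5 (mod 29) write k = 5 + 29t. Substituting into k ≡ 55 (mod 163) gives 29t ≡ 50 (mod 163), and since 29⁻¹ ≡ 45 (mod 163), t ≡ 131. Hence k ≡ 5 + 29·131 = 3804 (mod 4727).
From k ≡ 3804 (mod 4727) write k = 3804 + 4727t. Substituting into k ≡ 154 (mod 223) gives 4727t ≡ 141 (mod 223), and since 44⁻¹ ≡ 147 (mod 223), t ≡ 211. Hence k ≡ 3804 + 4727·211 = 1001201 (mod 1054121).
From k ≡ 1001201 (mod 1054121) write k = 1001201 + 1054121t. Substituting into k ≡ 89 (mod 97) gives 1054121t ≡ 25 (mod 97), and since 22⁻¹ ≡ 75 (mod 97), t ≡ 32. Hence k ≡ 1001201 + 1054121·32 = 34733073 (mod 102249737).

34733073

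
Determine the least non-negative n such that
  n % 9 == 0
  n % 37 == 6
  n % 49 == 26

4779

From n ≡ 0 (mod 9) write n = 0 + 9t. Substituting into n ≡ 6 (mod 37) gives 9t ≡ 6 (mod 37), and since 9⁻¹ ≡ 33 (mod 37), t ≡ 13. Hence n ≡ 0 + 9·13 = 117 (mod 333).
From n ≡ 117 (mod 333) write n = 117 + 333t. Substituting into n ≡ 26 (mod 49) gives 333t ≡ 7 (mod 49), and since 39⁻¹ ≡ 44 (mod 49), t ≡ 14. Hence n ≡ 117 + 333·14 = 4779 (mod 16317).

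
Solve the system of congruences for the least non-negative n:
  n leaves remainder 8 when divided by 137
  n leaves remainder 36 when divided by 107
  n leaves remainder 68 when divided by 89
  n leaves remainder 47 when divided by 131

The moduli are pairwise coprime; M = 137·107·89·131 = 170909281.
M/137 = 1247513; 1247513 ≡ 128 (mod 137); 128·76 ≡ 1, so inverse 76.
M/107 = 1597283; 1597283 ≡ 94 (mod 107); 94·74 ≡ 1, so inverse 74.
M/89 = 1920329; 1920329 ≡ 65 (mod 89); 65·63 ≡ 1, so inverse 63.
M/131 = 1304651; 1304651 ≡ 22 (mod 131); 22·6 ≡ 1, so inverse 6.
n ≡ 8·1247513·76 + 36·1597283·74 + 68·1920329·63 + 47·1304651·6 = 13608250834.
13608250834 mod 170909281 = 106417635.

106417635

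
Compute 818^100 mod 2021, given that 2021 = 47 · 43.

1463

Mod 47: 818 ≡ 19; by Fermat, exponent reduces to 100 mod 46 = 8; 19^8 ≡ 6 (mod 47).
Mod 43: 818 ≡ 1; by Fermat, exponent reduces to 100 mod 42 = 16; 1^16 ≡ 1 (mod 43).
Combine by CRT: x ≡ 6 (mod 47), x ≡ 1 (mod 43) ⇒ x ≡ 1463 (mod 2021).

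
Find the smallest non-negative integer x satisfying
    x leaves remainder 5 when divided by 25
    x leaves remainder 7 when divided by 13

280

Combine the congruences pairwise.
From x ≡ 5 (mod 25) write x = 5 + 25t. Substituting into x ≡ 7 (mod 13) gives 25t ≡ 2 (mod 13), and since 12⁻¹ ≡ 12 (mod 13), t ≡ 11. Hence x ≡ 5 + 25·11 = 280 (mod 325).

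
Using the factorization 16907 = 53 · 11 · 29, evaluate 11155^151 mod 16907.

11859

Mod 53: 11155 ≡ 25; by Fermat, exponent reduces to 151 mod 52 = 47; 25^47 ≡ 40 (mod 53).
Mod 11: 11155 ≡ 1; by Fermat, exponent reduces to 151 mod 10 = 1; 1^1 ≡ 1 (mod 11).
Mod 29: 11155 ≡ 19; by Fermat, exponent reduces to 151 mod 28 = 11; 19^11 ≡ 27 (mod 29).
Combine by CRT: x ≡ 40 (mod 53), x ≡ 1 (mod 11), x ≡ 27 (mod 29) ⇒ x ≡ 11859 (mod 16907).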